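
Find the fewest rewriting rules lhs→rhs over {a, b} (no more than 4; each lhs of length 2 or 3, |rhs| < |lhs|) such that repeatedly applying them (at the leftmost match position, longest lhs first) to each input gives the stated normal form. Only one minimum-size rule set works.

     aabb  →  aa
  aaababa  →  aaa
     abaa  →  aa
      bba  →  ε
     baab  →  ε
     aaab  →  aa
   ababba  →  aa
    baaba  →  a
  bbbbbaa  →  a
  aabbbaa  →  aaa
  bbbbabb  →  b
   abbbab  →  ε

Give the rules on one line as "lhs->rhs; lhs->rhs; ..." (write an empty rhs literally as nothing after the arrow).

ab->; abb->a; ba->; bb->b

  | aabb => aa
  | aaababa => aaaba => aaa
  | abaa => aa
  | bba => ba => ε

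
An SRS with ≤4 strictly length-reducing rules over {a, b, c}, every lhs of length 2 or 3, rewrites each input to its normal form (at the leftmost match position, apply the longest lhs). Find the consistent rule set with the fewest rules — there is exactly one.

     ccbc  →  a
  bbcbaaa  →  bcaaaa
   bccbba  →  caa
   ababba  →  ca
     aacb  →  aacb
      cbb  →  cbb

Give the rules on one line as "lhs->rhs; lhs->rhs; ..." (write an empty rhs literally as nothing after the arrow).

  | ccbc => abc => cc => a
  | bbcbaaa => bcaaaa
  | bccbba => babba => bcba => caa
  | ababba => cabba => ccba => aba => ca

ab->c; bcb->ca; cc->a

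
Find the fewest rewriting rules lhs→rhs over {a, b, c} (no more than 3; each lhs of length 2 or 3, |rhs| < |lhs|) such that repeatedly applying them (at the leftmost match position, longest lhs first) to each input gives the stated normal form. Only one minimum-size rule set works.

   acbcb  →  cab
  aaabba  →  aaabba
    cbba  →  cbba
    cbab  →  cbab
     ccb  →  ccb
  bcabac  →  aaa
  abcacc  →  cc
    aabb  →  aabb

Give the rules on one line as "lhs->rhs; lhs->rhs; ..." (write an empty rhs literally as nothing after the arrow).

  | acbcb => cbcb => cab
  | aaabba
  | cbba
  | cbab

ac->c; bc->a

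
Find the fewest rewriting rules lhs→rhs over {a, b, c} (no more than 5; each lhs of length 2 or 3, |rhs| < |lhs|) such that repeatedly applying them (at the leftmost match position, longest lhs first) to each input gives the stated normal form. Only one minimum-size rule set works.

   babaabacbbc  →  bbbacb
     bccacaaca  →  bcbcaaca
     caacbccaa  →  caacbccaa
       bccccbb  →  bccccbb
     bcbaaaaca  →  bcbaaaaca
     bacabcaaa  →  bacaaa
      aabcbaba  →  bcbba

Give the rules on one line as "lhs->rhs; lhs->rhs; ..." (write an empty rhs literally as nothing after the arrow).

  | babaabacbbc => bbaabacbbc => bbabacbbc => bbbacbbc => bbbacb
  | bccacaaca => bcbcaaca
  | caacbccaa
  | bccccbb

ab->b; bbc->b; cab->; cac->bc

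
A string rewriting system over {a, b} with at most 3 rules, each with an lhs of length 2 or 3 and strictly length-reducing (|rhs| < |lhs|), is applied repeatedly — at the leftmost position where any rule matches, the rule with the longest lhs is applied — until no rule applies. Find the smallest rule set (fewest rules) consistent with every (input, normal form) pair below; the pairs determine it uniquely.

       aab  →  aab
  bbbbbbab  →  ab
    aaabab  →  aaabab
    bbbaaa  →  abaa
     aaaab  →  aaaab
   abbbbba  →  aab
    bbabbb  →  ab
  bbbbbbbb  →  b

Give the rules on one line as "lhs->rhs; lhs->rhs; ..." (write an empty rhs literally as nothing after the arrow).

bb->b; bba->ab

  | aab
  | bbbbbbab => bbbbbab => bbbbab => bbbab => bbab => abb => ab
  | aaabab
  | bbbaaa => bbaaa => abaa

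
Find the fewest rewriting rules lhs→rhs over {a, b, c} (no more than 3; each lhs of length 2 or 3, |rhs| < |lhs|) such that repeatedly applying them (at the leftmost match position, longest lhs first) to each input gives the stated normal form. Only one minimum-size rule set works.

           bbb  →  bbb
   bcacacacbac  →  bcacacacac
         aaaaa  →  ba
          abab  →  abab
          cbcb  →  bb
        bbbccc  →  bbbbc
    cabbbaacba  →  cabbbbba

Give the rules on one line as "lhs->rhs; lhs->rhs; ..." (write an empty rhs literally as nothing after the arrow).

aa->c; cb->c; cc->b

  | bbb
  | bcacacacbac => bcacacacac
  | aaaaa => caaa => cca => ba
  | abab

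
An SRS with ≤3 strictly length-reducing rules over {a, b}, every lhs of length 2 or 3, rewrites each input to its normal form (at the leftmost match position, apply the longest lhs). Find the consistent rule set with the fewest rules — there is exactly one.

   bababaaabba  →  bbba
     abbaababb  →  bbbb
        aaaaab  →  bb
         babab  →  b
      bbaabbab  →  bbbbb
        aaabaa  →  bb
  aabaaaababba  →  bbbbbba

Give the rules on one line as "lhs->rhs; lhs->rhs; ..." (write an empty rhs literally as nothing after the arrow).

aa->b; ab->

  | bababaaabba => babaaabba => baaabba => bbabba => bbba
  | abbaababb => baababb => bbbabb => bbbb
  | aaaaab => baaab => bbab => bb
  | babab => bab => b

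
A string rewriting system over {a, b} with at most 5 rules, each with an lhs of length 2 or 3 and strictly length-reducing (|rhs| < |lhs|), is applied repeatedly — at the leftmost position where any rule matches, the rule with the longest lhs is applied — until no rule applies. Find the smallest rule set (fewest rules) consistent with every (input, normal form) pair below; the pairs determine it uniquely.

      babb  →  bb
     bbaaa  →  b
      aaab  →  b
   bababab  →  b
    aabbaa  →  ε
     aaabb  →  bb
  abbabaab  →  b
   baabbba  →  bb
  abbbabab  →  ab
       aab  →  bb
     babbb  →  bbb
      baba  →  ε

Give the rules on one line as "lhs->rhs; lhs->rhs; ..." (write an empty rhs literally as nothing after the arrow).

  | babb => bb
  | bbaaa => aa => b
  | aaab => bab => b
  | bababab => babab => bab => b

aa->b; ba->; baa->aa; bba->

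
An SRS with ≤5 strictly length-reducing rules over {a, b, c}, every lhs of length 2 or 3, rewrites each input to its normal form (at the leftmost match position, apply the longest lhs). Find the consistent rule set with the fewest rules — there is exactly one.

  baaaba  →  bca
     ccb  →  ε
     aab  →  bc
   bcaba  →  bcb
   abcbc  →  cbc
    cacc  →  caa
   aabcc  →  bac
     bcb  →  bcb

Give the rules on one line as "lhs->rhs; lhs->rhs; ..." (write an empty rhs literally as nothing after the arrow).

aab->bc; ab->; aba->b; cc->a

  | baaaba => babca => bca
  | ccb => ab => ε
  | aab => bc
  | bcaba => bcb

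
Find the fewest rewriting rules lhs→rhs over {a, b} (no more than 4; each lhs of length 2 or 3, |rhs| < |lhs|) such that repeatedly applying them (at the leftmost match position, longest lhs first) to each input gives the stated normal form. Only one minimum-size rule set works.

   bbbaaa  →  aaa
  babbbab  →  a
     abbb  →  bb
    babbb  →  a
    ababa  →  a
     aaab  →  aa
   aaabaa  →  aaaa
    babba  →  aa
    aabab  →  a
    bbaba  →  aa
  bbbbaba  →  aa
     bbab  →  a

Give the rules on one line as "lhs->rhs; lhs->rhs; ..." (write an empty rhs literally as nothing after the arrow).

ab->; ba->a; bab->ba

  | bbbaaa => bbaaa => baaa => aaa
  | babbbab => babbab => babab => baab => aab => a
  | abbb => bb
  | babbb => babb => bab => ba => a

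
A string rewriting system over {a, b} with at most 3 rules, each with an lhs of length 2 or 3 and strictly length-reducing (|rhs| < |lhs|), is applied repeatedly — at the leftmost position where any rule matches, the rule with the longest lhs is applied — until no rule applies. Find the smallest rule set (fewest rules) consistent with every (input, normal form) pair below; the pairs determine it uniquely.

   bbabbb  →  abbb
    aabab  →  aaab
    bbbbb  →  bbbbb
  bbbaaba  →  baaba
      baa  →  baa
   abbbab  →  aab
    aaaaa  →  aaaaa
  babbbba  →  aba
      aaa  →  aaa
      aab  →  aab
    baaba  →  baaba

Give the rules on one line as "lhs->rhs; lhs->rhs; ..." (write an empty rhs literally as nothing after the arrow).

  | bbabbb => babbb => abbb
  | aabab => aaab
  | bbbbb
  | bbbaaba => bbaaba => baaba

bab->ab; bba->ba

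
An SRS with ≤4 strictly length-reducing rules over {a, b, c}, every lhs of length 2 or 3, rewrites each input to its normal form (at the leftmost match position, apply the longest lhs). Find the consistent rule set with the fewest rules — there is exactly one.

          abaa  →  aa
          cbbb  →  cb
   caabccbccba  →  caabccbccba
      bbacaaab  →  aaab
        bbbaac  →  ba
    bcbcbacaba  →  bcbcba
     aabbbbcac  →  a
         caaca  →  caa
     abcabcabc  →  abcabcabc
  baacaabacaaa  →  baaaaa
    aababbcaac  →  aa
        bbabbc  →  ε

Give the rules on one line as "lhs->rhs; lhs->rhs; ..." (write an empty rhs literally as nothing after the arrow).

  | abaa => aa
  | cbbb => cb
  | caabccbccba
  | bbacaaab => acaaab => aaab

aba->a; ac->; bb->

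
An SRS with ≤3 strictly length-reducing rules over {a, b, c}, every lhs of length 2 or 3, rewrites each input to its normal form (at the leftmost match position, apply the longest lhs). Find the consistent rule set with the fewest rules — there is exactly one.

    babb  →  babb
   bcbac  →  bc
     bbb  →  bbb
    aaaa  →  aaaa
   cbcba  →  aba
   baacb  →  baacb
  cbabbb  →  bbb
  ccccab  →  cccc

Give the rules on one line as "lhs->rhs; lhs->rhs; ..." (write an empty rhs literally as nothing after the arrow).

  | babb
  | bcbac => bc
  | bbb
  | aaaa

cab->c; cba->; cbc->a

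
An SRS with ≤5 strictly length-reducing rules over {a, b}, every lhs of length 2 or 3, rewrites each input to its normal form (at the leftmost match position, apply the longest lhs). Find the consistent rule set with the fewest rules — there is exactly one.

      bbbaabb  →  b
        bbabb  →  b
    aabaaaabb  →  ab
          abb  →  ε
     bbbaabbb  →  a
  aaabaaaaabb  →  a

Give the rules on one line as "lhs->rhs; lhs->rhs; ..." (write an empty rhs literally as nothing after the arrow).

  | bbbaabb => abaabb => abbb => aab => b
  | bbabb => abbb => aab => b
  | aabaaaabb => baaaabb => baabb => bbb => ab
  | abb => aa => ε

aa->; bab->ab; bb->a; bba->ab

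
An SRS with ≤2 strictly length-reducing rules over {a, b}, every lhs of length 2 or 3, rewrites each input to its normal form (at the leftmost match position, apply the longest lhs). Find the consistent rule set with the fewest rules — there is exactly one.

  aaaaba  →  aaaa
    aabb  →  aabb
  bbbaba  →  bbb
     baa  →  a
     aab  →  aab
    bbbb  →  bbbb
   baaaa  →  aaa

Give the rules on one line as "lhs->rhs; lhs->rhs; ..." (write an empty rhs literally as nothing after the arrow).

ba->; bab->bb

  | aaaaba => aaaa
  | aabb
  | bbbaba => bbbba => bbb
  | baa => a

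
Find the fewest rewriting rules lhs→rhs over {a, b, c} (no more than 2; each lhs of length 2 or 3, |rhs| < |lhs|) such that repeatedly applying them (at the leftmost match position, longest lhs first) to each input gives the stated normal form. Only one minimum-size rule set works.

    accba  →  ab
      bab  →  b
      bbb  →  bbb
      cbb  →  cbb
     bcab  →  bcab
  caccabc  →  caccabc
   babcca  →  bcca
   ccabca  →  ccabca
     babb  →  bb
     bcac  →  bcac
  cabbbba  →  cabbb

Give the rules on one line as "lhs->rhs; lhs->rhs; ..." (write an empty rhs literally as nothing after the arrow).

  | accba => abba => ab
  | bab => b
  | bbb
  | cbb

ba->; ccb->bb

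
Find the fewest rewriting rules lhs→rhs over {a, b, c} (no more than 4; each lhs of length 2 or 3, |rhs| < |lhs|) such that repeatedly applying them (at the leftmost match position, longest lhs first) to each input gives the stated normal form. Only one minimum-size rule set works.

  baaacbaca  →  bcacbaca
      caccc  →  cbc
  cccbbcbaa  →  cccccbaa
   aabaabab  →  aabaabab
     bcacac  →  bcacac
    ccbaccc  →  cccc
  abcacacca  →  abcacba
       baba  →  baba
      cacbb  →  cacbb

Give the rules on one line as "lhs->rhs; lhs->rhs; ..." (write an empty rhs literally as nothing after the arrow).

aaa->ca; acc->b; bbc->cc

  | baaacbaca => bcacbaca
  | caccc => cbc
  | cccbbcbaa => cccccbaa
  | aabaabab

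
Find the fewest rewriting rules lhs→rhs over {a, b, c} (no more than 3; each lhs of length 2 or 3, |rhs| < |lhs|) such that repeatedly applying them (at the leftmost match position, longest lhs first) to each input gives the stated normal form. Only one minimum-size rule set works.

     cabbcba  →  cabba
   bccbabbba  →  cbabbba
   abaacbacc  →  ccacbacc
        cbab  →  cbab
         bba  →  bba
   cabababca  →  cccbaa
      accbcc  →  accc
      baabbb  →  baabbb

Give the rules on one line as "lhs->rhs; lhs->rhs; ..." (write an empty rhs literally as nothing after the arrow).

  | cabbcba => cabba
  | bccbabbba => cbabbba
  | abaacbacc => ccacbacc
  | cbab

aba->cc; bc->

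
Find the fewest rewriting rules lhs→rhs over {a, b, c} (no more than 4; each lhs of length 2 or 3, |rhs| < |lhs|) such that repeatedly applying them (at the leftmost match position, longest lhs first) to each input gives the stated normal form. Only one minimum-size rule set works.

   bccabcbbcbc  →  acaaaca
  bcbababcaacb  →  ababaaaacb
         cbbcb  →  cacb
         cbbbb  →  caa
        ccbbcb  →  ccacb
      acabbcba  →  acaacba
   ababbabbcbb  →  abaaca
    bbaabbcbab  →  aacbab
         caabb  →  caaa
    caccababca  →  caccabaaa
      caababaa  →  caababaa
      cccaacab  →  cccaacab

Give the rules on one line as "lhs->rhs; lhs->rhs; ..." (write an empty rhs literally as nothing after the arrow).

bb->a; bba->; bc->a

  | bccabcbbcbc => acabcbbcbc => acaabbcbc => acaaacbc => acaaaca
  | bcbababcaacb => abababcaacb => ababaaaacb
  | cbbcb => cacb
  | cbbbb => cabb => caa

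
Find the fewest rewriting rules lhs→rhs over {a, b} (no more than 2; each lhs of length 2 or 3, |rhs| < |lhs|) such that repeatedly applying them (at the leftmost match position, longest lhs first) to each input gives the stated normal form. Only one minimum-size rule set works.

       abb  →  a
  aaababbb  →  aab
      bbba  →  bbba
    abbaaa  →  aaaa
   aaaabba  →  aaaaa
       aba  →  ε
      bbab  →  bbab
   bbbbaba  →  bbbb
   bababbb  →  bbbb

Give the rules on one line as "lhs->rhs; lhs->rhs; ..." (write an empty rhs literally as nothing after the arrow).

  | abb => a
  | aaababbb => aabbb => aab
  | bbba
  | abbaaa => aaaa

aba->; abb->a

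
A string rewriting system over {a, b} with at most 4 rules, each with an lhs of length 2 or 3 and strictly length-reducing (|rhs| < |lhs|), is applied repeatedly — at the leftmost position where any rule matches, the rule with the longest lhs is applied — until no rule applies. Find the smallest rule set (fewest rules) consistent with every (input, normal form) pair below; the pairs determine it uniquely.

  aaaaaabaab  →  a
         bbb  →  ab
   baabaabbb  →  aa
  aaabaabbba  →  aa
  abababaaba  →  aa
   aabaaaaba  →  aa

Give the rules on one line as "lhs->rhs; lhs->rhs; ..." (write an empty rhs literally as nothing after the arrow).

  | aaaaaabaab => aaaaabaab => aaaabaab => aaabaab => aabaab => bbaab => aaab => aab => bb => a
  | bbb => ab
  | baabaabbb => bbbaabbb => abaabbb => abbbbb => aabbb => bbbb => abb => aa
  | aaabaabbba => aabaabbba => bbaabbba => aaabbba => aabbba => bbbba => abba => aaa => aa

aaa->aa; aab->bb; bb->a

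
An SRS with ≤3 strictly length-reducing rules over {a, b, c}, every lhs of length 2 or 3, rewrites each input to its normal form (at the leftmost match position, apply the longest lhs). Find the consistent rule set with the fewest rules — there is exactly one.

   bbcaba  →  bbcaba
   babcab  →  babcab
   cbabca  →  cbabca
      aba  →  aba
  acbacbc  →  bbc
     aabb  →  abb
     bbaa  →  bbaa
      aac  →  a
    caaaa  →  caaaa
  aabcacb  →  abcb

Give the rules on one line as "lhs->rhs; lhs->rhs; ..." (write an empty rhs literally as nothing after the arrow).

  | bbcaba
  | babcab
  | cbabca
  | aba

aab->ab; ac->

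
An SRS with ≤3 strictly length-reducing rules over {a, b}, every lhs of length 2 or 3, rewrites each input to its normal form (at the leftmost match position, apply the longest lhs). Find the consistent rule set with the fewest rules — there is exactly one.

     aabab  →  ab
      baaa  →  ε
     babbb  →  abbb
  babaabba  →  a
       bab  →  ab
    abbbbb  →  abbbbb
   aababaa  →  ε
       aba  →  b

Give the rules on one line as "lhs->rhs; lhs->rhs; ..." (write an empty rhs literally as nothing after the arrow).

aa->b; aaa->; ba->a

  | aabab => bbab => bab => ab
  | baaa => aaa => ε
  | babbb => abbb
  | babaabba => abaabba => aaabba => bba => ba => a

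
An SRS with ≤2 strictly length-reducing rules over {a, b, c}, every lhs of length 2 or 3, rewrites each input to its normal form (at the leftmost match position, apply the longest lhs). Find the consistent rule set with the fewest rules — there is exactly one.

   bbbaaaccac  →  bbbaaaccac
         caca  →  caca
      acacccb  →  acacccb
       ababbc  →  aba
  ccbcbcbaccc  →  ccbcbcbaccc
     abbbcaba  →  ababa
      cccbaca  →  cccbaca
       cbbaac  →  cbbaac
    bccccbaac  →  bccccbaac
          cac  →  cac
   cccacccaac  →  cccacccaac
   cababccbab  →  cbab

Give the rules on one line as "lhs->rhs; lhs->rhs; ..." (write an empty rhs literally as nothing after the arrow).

abc->; bbc->

  | bbbaaaccac
  | caca
  | acacccb
  | ababbc => aba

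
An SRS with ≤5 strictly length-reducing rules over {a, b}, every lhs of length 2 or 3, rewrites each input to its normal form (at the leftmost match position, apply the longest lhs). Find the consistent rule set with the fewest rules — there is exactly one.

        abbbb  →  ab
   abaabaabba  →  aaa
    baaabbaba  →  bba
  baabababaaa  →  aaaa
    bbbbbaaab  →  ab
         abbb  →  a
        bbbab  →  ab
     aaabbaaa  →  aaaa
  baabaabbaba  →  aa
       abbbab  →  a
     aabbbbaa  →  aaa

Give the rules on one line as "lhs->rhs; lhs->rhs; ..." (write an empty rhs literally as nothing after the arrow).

aab->a; aba->aa; baa->bb; bbb->

  | abbbb => ab
  | abaabaabba => aaabaabba => aaaabba => aaaba => aaa
  | baaabbaba => bbabbaba => bbabbaa => bbabbb => bba
  | baabababaaa => bbbababaaa => ababaaa => aabaaa => aaaa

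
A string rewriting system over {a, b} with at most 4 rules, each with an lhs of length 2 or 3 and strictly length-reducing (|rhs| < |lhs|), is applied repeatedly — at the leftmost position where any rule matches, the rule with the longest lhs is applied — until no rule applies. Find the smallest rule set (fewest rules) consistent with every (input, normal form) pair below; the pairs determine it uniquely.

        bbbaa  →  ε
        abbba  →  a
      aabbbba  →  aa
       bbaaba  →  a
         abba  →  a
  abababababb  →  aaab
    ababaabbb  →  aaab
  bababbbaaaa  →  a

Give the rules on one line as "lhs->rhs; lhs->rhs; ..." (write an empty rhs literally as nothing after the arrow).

ba->; baa->ba; bab->; bb->b

  | bbbaa => bbaa => baa => ba => ε
  | abbba => abba => aba => a
  | aabbbba => aabbba => aabba => aaba => aa
  | bbaaba => baaba => baba => a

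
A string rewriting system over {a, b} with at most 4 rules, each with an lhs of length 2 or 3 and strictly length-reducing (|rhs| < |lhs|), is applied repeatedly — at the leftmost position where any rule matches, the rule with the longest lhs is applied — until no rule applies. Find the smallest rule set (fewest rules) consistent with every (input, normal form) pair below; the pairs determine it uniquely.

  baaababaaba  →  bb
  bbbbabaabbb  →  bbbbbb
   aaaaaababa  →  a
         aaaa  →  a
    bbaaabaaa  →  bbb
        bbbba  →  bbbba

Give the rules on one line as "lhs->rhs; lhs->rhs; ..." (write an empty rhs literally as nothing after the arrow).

aa->a; ab->b; aba->ab; abb->

  | baaababaaba => baababaaba => bababaaba => babbaaba => baaba => baba => bab => bb
  | bbbbabaabbb => bbbbababbb => bbbbabbbb => bbbbbb
  | aaaaaababa => aaaaababa => aaaababa => aaababa => aababa => ababa => abba => a
  | aaaa => aaa => aa => a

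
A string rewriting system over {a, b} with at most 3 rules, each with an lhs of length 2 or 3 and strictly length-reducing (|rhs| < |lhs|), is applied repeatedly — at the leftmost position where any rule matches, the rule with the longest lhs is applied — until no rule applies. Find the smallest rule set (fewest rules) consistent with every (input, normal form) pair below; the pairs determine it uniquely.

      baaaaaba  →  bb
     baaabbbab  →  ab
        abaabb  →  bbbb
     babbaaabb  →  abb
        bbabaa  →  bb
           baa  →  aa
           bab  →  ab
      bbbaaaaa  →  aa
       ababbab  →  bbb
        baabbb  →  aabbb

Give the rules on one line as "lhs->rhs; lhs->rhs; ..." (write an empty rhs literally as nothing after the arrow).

aaa->bb; ba->a

  | baaaaaba => aaaaaba => bbaaba => baaba => aaba => aaa => bb
  | baaabbbab => aaabbbab => bbbbbab => bbbbab => bbbab => bbab => bab => ab
  | abaabb => aaabb => bbbb
  | babbaaabb => abbaaabb => abaaabb => aaaabb => bbabb => babb => abb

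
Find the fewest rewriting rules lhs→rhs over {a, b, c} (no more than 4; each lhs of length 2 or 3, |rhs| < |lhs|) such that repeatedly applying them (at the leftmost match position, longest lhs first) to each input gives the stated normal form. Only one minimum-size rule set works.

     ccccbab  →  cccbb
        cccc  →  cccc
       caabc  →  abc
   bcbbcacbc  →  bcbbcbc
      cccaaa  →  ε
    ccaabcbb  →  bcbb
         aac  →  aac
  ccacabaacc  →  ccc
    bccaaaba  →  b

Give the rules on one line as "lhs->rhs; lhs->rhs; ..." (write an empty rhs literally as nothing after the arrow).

  | ccccbab => cccbb
  | cccc
  | caabc => abc
  | bcbbcacbc => bcbbcbc

ba->c; ca->; cba->b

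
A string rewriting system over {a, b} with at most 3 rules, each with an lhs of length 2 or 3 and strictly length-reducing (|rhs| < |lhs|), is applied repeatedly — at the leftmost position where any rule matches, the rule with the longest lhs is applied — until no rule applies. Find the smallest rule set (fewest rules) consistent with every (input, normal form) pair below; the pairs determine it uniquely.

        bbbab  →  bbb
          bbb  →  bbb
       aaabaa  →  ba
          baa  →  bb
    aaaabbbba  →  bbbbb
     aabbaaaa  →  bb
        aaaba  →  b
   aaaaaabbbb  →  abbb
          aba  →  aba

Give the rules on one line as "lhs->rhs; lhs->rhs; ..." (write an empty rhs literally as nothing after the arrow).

aa->b; bab->a; bba->b

  | bbbab => bbb
  | bbb
  | aaabaa => babaa => aaa => ba
  | baa => bb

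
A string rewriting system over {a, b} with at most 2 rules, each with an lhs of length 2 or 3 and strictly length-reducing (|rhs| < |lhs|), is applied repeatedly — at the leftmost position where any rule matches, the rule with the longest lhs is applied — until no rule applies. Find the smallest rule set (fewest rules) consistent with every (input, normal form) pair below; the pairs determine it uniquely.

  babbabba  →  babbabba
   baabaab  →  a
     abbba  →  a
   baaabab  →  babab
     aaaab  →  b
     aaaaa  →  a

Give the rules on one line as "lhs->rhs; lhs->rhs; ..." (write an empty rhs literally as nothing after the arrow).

aa->; bbb->a

  | babbabba
  | baabaab => bbaab => bbb => a
  | abbba => aaa => a
  | baaabab => babab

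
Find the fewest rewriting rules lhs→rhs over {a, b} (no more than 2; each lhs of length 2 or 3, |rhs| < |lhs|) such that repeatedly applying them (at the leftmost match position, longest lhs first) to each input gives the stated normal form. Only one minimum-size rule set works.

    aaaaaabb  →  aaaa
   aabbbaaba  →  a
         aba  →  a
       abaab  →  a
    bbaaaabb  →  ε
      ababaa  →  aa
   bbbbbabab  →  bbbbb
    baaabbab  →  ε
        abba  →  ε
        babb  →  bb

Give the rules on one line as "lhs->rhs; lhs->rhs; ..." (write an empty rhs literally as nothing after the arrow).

  | aaaaaabb => aaaaab => aaaa
  | aabbbaaba => abbaaba => baaba => aba => a
  | aba => a
  | abaab => aab => a

ab->; ba->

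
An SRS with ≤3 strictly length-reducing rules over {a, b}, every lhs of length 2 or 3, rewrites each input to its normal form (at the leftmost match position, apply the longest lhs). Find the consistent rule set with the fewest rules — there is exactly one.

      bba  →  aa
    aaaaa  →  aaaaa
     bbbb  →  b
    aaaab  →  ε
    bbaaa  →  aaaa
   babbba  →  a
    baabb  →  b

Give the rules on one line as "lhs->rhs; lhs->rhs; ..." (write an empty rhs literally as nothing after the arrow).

aab->bb; ab->; bb->a

  | bba => aa
  | aaaaa
  | bbbb => abb => b
  | aaaab => aabb => bbb => ab => ε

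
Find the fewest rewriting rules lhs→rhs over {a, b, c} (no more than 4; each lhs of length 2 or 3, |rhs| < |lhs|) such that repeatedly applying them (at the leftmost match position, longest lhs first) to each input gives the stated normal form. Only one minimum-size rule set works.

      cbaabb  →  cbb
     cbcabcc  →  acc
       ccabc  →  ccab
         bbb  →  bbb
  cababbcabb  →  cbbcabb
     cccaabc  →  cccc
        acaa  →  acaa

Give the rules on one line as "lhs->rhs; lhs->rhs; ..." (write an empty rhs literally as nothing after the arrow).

  | cbaabb => cbb
  | cbcabcc => aaabcc => acc
  | ccabc => ccab
  | bbb

aab->; aba->; abc->ab; cbc->aa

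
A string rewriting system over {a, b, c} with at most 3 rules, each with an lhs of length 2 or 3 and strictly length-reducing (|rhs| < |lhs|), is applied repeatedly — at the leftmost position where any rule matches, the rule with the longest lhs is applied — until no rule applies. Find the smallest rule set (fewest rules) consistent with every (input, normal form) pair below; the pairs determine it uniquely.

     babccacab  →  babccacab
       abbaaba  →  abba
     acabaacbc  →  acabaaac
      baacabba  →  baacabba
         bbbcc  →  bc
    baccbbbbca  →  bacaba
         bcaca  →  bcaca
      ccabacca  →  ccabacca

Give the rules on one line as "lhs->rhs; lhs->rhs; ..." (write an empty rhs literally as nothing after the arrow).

aab->; bbc->; cb->a

  | babccacab
  | abbaaba => abba
  | acabaacbc => acabaaac
  | baacabba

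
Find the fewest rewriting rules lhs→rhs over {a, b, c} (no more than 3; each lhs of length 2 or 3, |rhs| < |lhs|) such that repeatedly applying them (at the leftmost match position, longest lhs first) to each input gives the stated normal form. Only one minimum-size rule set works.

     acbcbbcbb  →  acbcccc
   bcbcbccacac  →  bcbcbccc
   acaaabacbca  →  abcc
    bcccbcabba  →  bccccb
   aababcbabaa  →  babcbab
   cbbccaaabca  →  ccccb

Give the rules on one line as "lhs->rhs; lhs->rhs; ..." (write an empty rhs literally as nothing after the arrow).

  | acbcbbcbb => acbcccbb => acbcccc
  | bcbcbccacac => bcbcbcbcac => bcbcbcbbc => bcbcbccc
  | acaaabacbca => abaabacbca => abbacbca => acacbca => abcbca => abcbb => abcc
  | bcccbcabba => bcccbbbba => bccccbba => bccccca => bccccb

aa->; bb->c; ca->b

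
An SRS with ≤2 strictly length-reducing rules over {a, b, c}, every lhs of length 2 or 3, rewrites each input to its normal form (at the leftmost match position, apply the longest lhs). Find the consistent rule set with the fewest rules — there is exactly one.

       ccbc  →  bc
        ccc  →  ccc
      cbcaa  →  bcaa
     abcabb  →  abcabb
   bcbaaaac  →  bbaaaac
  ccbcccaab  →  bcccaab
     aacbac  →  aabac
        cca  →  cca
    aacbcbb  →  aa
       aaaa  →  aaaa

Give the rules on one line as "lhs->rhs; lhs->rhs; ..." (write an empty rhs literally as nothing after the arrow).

  | ccbc => cbc => bc
  | ccc
  | cbcaa => bcaa
  | abcabb

bbb->; cb->b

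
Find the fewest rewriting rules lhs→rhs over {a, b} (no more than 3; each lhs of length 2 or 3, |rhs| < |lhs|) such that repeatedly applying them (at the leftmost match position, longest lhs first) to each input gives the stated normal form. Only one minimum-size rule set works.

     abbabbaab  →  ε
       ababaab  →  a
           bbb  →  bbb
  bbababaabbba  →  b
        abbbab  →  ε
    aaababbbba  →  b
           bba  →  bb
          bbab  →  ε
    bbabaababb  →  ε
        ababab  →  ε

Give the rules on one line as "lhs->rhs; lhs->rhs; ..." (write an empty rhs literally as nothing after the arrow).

ab->; ba->b; bab->ab

  | abbabbaab => babbaab => abbaab => baab => bab => ab => ε
  | ababaab => abaab => aab => a
  | bbb
  | bbababaabbba => bababaabbba => ababaabbba => abaabbba => aabbba => abba => ba => b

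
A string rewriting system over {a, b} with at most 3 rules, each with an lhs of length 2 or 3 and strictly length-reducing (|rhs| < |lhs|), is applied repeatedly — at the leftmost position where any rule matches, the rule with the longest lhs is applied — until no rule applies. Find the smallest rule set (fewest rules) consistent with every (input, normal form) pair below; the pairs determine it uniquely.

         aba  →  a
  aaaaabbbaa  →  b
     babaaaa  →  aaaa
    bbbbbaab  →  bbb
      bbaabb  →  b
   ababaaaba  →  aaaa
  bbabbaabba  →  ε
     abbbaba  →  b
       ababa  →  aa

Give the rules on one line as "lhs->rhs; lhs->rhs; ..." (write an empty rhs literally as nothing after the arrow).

abb->bb; ba->; bab->

  | aba => a
  | aaaaabbbaa => aaaabbbaa => aaabbbaa => aabbbaa => abbbaa => bbbaa => bba => b
  | babaaaa => aaaa
  | bbbbbaab => bbbbab => bbb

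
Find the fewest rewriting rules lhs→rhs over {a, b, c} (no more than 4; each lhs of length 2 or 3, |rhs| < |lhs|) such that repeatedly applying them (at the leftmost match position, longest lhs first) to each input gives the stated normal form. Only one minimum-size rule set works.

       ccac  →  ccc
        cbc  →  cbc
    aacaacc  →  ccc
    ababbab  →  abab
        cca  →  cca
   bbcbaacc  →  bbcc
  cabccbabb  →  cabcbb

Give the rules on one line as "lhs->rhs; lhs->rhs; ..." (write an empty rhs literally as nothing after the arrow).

abb->; ac->c; cba->

  | ccac => ccc
  | cbc
  | aacaacc => acaacc => caacc => cacc => ccc
  | ababbab => abab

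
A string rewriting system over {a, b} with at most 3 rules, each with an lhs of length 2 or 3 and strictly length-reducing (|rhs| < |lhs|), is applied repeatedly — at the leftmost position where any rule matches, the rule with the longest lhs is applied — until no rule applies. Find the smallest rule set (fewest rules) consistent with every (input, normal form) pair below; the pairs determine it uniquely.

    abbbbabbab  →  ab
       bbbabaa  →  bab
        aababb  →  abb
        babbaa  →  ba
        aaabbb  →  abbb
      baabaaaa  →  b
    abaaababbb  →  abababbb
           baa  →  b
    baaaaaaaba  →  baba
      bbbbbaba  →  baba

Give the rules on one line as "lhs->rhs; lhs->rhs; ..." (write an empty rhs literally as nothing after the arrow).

aa->; aab->aa; bba->a

  | abbbbabbab => abbabbab => aabbab => aabab => aaab => ab
  | bbbabaa => babaa => bab
  | aababb => aaabb => abb
  | babbaa => baaa => ba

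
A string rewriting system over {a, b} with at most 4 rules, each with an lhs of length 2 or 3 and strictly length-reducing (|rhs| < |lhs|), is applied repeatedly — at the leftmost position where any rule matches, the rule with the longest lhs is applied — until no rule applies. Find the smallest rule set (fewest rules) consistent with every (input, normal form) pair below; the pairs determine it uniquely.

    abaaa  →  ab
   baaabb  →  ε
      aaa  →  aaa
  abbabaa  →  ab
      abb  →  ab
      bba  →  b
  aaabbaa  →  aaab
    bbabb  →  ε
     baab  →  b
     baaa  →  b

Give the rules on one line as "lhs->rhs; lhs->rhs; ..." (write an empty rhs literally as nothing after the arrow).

ba->b; bb->b; bbb->

  | abaaa => abaa => aba => ab
  | baaabb => baabb => babb => bbb => ε
  | aaa
  | abbabaa => ababaa => abbaa => abaa => aba => ab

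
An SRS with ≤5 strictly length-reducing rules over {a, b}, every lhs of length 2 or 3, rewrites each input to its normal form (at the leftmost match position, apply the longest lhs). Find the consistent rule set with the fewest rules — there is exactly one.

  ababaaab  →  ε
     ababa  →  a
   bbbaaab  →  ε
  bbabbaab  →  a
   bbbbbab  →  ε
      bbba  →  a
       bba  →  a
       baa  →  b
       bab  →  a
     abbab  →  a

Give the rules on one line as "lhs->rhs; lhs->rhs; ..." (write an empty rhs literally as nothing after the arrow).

aa->a; ab->; ba->b; bb->a

  | ababaaab => abaaab => aaab => aab => ab => ε
  | ababa => aba => a
  | bbbaaab => abaaab => aaab => aab => ab => ε
  | bbabbaab => aabbaab => abbaab => baab => bab => bb => a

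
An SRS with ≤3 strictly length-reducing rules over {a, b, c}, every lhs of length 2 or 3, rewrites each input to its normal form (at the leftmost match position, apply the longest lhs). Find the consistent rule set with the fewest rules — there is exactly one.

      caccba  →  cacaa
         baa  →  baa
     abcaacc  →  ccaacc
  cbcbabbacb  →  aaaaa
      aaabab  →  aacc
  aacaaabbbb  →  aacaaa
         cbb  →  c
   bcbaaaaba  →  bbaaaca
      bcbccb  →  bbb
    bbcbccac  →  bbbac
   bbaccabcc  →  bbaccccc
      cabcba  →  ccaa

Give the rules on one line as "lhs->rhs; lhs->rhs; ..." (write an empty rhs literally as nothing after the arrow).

ab->c; bc->b; cb->a

  | caccba => cacaa
  | baa
  | abcaacc => ccaacc
  | cbcbabbacb => acbabbacb => aaabbacb => aacbacb => aaaacb => aaaaa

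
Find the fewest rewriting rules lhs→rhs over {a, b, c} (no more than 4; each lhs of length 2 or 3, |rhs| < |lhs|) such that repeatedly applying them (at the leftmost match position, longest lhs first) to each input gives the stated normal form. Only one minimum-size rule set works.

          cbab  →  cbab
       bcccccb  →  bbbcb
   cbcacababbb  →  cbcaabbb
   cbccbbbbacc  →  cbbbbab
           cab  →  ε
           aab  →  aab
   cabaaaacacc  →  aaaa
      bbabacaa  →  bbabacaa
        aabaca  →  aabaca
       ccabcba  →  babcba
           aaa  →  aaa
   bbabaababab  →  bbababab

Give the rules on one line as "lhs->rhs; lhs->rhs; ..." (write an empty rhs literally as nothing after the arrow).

baa->; cab->; cc->b; ccb->

  | cbab
  | bcccccb => bbcccb => bbbcb
  | cbcacababbb => cbcaabbb
  | cbccbbbbacc => cbbbbacc => cbbbbab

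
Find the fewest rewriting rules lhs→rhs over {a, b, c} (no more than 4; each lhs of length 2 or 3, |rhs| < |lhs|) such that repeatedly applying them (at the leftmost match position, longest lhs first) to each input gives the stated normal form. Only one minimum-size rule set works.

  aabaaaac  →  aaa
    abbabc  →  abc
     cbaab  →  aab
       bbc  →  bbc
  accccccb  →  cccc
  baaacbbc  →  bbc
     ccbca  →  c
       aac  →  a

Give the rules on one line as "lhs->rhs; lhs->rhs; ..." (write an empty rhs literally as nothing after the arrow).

  | aabaaaac => aacaaac => aaaac => aaa
  | abbabc => abcbc => abc
  | cbaab => aab
  | bbc

ac->; ba->c; ca->; cb->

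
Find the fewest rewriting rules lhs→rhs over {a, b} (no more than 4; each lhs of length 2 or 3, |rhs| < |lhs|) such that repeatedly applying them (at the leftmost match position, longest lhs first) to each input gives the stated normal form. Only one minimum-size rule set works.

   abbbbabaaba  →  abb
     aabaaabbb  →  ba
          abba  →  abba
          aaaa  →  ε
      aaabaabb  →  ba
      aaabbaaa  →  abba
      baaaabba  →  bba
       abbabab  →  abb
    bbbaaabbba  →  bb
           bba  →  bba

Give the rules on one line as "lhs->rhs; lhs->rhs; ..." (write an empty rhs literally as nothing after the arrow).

  | abbbbabaaba => abbbabaaba => abbabaaba => abbaaaba => abbaba => abbaa => abb
  | aabaaabbb => baaabbb => babbb => babb => bab => ba
  | abba
  | aaaa => aa => ε

aa->; aba->b; bab->ba; bbb->bb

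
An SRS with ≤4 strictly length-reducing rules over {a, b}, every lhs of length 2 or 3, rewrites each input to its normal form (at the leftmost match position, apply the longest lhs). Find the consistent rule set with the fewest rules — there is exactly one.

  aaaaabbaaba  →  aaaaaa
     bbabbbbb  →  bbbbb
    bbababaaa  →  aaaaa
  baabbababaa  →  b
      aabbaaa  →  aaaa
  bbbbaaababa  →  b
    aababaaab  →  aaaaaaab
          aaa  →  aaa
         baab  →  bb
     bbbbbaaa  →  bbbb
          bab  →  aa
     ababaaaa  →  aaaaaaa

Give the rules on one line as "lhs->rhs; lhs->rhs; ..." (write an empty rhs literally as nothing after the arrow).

abb->; ba->; baa->b; bab->aa

  | aaaaabbaaba => aaaaaaba => aaaaaa
  | bbabbbbb => baabbbb => bbbbb
  | bbababaaa => baaabaaa => babaaa => aaaaa
  | baabbababaa => bbbababaa => bbaaabaa => bbabaa => baaaa => baa => b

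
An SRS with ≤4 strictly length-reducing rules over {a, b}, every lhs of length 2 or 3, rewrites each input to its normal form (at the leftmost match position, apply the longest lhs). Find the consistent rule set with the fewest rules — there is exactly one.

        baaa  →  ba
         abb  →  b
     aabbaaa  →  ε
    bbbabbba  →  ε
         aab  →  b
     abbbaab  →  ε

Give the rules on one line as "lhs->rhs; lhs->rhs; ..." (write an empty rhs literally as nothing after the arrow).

  | baaa => ba
  | abb => b
  | aabbaaa => bbaaa => aaaa => aa => ε
  | bbbabbba => ababbba => abbba => bba => aa => ε

aa->; ab->; bb->a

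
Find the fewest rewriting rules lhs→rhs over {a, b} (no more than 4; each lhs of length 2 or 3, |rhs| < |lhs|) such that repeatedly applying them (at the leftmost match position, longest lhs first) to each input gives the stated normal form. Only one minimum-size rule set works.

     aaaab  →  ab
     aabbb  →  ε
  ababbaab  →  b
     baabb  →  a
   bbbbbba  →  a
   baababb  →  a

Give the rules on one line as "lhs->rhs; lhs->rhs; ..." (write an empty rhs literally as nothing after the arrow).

aa->b; ba->; bb->

  | aaaab => baab => ab
  | aabbb => bbbb => bb => ε
  | ababbaab => abbaab => aaab => bab => b
  | baabb => abb => a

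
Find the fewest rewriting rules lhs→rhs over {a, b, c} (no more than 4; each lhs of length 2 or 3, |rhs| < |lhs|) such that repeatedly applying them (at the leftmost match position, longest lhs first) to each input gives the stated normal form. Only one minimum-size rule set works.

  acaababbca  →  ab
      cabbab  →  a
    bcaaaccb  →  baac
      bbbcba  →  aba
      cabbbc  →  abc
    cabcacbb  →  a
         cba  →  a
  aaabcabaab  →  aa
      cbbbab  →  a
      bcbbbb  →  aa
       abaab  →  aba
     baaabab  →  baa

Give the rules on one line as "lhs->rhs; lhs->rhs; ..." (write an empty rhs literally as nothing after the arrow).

  | acaababbca => aababbca => aabbca => abca => ab
  | cabbab => bbab => aab => a
  | bcaaaccb => baaccb => baac
  | bbbcba => abcba => aba

aab->a; bb->a; ca->; cb->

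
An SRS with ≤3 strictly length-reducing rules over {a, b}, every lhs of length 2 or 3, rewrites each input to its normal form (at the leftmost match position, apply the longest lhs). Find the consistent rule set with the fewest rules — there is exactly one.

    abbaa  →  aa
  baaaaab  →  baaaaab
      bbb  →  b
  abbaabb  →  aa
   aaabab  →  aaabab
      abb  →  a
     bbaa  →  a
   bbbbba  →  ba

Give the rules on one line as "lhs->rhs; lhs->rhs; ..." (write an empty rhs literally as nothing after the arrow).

  | abbaa => aa
  | baaaaab
  | bbb => b
  | abbaabb => aabb => aa

bb->; bba->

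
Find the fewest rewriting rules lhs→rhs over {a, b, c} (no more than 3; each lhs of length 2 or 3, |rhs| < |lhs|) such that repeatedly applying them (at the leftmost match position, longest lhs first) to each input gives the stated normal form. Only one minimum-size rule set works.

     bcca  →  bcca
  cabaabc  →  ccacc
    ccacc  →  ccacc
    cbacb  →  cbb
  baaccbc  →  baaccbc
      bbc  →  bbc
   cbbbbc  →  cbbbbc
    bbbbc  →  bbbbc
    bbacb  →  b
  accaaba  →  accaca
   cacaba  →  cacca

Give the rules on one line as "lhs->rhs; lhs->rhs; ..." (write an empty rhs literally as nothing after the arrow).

ab->c; acb->b; bba->a

  | bcca
  | cabaabc => ccaabc => ccacc
  | ccacc
  | cbacb => cbb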